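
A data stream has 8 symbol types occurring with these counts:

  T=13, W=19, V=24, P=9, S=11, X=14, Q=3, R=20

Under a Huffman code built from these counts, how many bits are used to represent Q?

4

Repeatedly merge the two smallest:
merge Q(3) and P(9): 12
merge S(11) and 12: 23
merge T(13) and X(14): 27
merge W(19) and R(20): 39
merge 23 and V(24): 47
merge 27 and 39: 66
merge 47 and 66: 113
Q's leaf is at depth 4, giving a 4-bit codeword.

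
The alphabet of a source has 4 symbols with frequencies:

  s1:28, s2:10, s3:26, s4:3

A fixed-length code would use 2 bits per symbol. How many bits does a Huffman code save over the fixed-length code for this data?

Fixed-length: 2 bits × 67 symbols = 134 bits.
Huffman merges:
merge s4(3) and s2(10): 13
merge 13 and s3(26): 39
merge s1(28) and 39: 67
Huffman total = 13 + 39 + 67 = 119 bits.
Saving = 134 − 119 = 15 bits.

15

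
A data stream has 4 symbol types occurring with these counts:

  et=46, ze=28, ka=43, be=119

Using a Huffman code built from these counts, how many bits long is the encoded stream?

424

Greedily combine the two least-frequent nodes:
combine ze(28), ka(43) → 71
combine et(46), 71 → 117
combine 117, be(119) → 236
Each symbol's bit-cost is frequency × depth; summing gives 424 bits (equivalently 71 + 117 + 236).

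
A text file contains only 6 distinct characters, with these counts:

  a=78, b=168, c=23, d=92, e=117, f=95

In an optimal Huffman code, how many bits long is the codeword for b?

Huffman merges, smallest pair first:
merge c(23) and a(78): 101
merge d(92) and f(95): 187
merge 101 and e(117): 218
merge b(168) and 187: 355
merge 218 and 355: 573
b's leaf is at depth 2, giving a 2-bit codeword.

2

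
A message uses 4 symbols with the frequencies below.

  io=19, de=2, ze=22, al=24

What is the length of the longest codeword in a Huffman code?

Merge the two lowest-weight nodes at each step:
combine de(2), io(19) → 21
combine 21, ze(22) → 43
combine al(24), 43 → 67
The rarest symbols sit at the bottom; the longest codeword is 3 bits.

3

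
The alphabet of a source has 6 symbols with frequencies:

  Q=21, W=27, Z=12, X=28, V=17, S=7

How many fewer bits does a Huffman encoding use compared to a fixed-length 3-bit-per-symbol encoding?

Fixed-length: 3 bits × 112 symbols = 336 bits.
Huffman merges:
S(7) + Z(12) → 19
V(17) + 19 → 36
Q(21) + W(27) → 48
X(28) + 36 → 64
48 + 64 → 112
Huffman total = 19 + 36 + 48 + 64 + 112 = 279 bits.
Saving = 336 − 279 = 57 bits.

57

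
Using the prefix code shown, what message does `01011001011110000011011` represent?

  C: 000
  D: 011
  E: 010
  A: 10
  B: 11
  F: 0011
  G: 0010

Read left to right; each codeword is recognised as soon as it completes (prefix code):
  010→E | 11→B | 0010→G | 11→B | 11→B | 000→C | 0011→F | 011→D
Decoded message: EBGBBCFD

EBGBBCFD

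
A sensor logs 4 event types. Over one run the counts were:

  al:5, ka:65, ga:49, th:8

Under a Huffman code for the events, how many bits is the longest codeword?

3

Merge the two lowest-weight nodes at each step:
al(5) + th(8) → 13
13 + ga(49) → 62
62 + ka(65) → 127
The first pair merged (al, th) ends up deepest, at depth 3.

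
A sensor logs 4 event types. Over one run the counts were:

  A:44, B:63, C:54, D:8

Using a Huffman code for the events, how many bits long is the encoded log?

327

Greedily combine the two least-frequent nodes:
merge D(8) and A(44): 52
merge 52 and C(54): 106
merge B(63) and 106: 169
Each symbol's bit-cost is frequency × depth; summing gives 327 bits (equivalently 52 + 106 + 169).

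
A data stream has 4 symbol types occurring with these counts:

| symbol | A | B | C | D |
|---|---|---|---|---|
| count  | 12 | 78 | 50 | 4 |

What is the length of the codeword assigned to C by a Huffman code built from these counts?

Build the tree from the bottom:
merge D(4) and A(12): 16
merge 16 and C(50): 66
merge 66 and B(78): 144
The subtree containing C is merged 2 times, so code length = 2.

2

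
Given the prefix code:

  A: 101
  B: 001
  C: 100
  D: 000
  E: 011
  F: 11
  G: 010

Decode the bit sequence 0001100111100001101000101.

DFBFCBADA

Read left to right; each codeword is recognised as soon as it completes (prefix code):
  000→D | 11→F | 001→B | 11→F | 100→C | 001→B | 101→A | 000→D | 101→A
Decoded message: DFBFCBADA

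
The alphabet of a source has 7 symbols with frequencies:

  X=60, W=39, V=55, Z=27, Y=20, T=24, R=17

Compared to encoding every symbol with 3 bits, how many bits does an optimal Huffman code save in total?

78

Fixed-length: 3 bits × 242 symbols = 726 bits.
Huffman merges:
combine R(17), Y(20) → 37
combine T(24), Z(27) → 51
combine 37, W(39) → 76
combine 51, V(55) → 106
combine X(60), 76 → 136
combine 106, 136 → 242
Huffman total = 37 + 51 + 76 + 106 + 136 + 242 = 648 bits.
Saving = 726 − 648 = 78 bits.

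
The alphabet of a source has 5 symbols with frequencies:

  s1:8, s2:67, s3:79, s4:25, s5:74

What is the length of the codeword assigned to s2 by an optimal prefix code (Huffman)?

Huffman merges, smallest pair first:
s1(8) + s4(25) → 33
33 + s2(67) → 100
s5(74) + s3(79) → 153
100 + 153 → 253
The subtree containing s2 is merged 2 times, so code length = 2.

2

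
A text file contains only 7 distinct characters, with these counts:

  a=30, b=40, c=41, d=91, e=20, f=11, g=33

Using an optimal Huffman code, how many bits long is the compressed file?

697

Merge the two smallest weights repeatedly:
merge f(11) and e(20): 31
merge a(30) and 31: 61
merge g(33) and b(40): 73
merge c(41) and 61: 102
merge 73 and d(91): 164
merge 102 and 164: 266
The encoded length is the sum of every internal node's weight: 31 + 61 + 73 + 102 + 164 + 266 = 697 bits.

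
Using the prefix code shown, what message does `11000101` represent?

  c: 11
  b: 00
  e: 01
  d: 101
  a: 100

cbee

Read left to right; each codeword is recognised as soon as it completes (prefix code):
  11→c | 00→b | 01→e | 01→e
Decoded message: cbee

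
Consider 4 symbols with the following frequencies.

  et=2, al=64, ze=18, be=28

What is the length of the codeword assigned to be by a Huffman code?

2

Repeatedly merge the two smallest:
et(2) + ze(18) → 20
20 + be(28) → 48
48 + al(64) → 112
The subtree containing be is merged 2 times, so code length = 2.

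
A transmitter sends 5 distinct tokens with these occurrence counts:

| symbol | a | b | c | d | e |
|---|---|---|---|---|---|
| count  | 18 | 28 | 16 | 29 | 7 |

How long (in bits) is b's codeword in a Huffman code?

2

Huffman merges, smallest pair first:
combine e(7), c(16) → 23
combine a(18), 23 → 41
combine b(28), d(29) → 57
combine 41, 57 → 98
b's leaf is at depth 2, giving a 2-bit codeword.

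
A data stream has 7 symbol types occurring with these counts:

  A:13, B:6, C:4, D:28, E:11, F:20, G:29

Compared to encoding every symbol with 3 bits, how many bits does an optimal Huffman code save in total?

47

Fixed-length: 3 bits × 111 symbols = 333 bits.
Huffman merges:
combine C(4), B(6) → 10
combine 10, E(11) → 21
combine A(13), F(20) → 33
combine 21, D(28) → 49
combine G(29), 33 → 62
combine 49, 62 → 111
Huffman total = 10 + 21 + 33 + 49 + 62 + 111 = 286 bits.
Saving = 333 − 286 = 47 bits.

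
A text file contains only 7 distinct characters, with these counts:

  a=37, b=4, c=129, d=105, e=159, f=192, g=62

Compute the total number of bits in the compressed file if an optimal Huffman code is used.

Build the Huffman tree bottom-up:
merge b(4) and a(37): 41
merge 41 and g(62): 103
merge 103 and d(105): 208
merge c(129) and e(159): 288
merge f(192) and 208: 400
merge 288 and 400: 688
Each symbol's bit-cost is frequency × depth; summing gives 1728 bits (equivalently 41 + 103 + 208 + 288 + 400 + 688).

1728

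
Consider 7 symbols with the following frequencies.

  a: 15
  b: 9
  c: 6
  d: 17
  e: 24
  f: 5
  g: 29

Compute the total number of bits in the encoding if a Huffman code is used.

Merge the two smallest weights repeatedly:
f(5) + c(6) → 11
b(9) + 11 → 20
a(15) + d(17) → 32
20 + e(24) → 44
g(29) + 32 → 61
44 + 61 → 105
The encoded length is the sum of every internal node's weight: 11 + 20 + 32 + 44 + 61 + 105 = 273 bits.

273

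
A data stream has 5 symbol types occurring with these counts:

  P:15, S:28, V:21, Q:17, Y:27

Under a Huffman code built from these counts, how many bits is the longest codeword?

3

Merge the two lowest-weight nodes at each step:
merge P(15) and Q(17): 32
merge V(21) and Y(27): 48
merge S(28) and 32: 60
merge 48 and 60: 108
Maximum depth reached is 3.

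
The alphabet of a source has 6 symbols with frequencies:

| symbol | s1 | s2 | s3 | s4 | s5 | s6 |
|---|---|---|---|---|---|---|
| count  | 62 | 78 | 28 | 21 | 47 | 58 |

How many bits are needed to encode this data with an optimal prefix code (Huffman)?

Greedily combine the two least-frequent nodes:
merge s4(21) and s3(28): 49
merge s5(47) and 49: 96
merge s6(58) and s1(62): 120
merge s2(78) and 96: 174
merge 120 and 174: 294
The encoded length is the sum of every internal node's weight: 49 + 96 + 120 + 174 + 294 = 733 bits.

733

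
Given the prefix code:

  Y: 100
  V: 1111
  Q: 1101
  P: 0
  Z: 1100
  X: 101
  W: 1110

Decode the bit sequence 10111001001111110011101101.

Read left to right; each codeword is recognised as soon as it completes (prefix code):
  101→X | 1100→Z | 100→Y | 1111→V | 1100→Z | 1110→W | 1101→Q
Decoded message: XZYVZWQ

XZYVZWQ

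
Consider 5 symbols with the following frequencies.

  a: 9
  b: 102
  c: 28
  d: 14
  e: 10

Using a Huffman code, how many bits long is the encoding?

276

Build the Huffman tree bottom-up:
a(9) + e(10) → 19
d(14) + 19 → 33
c(28) + 33 → 61
61 + b(102) → 163
Each symbol's bit-cost is frequency × depth; summing gives 276 bits (equivalently 19 + 33 + 61 + 163).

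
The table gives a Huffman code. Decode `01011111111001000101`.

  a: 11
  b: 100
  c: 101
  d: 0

dcaaabbdc

Read left to right; each codeword is recognised as soon as it completes (prefix code):
  0→d | 101→c | 11→a | 11→a | 11→a | 100→b | 100→b | 0→d | 101→c
Decoded message: dcaaabbdc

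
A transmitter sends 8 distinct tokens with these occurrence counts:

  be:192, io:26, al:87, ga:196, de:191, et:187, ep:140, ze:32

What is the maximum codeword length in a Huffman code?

Merge the two lowest-weight nodes at each step:
combine io(26), ze(32) → 58
combine 58, al(87) → 145
combine ep(140), 145 → 285
combine et(187), de(191) → 378
combine be(192), ga(196) → 388
combine 285, 378 → 663
combine 388, 663 → 1051
Maximum depth reached is 5.

5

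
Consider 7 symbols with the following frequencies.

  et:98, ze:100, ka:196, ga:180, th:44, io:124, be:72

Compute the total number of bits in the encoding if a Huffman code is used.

Greedily combine the two least-frequent nodes:
merge th(44) and be(72): 116
merge et(98) and ze(100): 198
merge 116 and io(124): 240
merge ga(180) and ka(196): 376
merge 198 and 240: 438
merge 376 and 438: 814
Total encoded bits = sum of merged weights = 116 + 198 + 240 + 376 + 438 + 814 = 2182.

2182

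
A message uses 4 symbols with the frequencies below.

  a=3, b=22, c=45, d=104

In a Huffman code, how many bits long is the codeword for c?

2

Repeatedly merge the two smallest:
combine a(3), b(22) → 25
combine 25, c(45) → 70
combine 70, d(104) → 174
c sits 2 levels below the root, so its codeword is 2 bits.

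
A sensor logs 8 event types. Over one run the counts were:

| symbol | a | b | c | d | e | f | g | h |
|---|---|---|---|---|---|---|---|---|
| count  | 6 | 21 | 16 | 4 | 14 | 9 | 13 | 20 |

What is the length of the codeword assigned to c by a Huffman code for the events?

Huffman merges, smallest pair first:
d(4) + a(6) → 10
f(9) + 10 → 19
g(13) + e(14) → 27
c(16) + 19 → 35
h(20) + b(21) → 41
27 + 35 → 62
41 + 62 → 103
c's leaf is at depth 3, giving a 3-bit codeword.

3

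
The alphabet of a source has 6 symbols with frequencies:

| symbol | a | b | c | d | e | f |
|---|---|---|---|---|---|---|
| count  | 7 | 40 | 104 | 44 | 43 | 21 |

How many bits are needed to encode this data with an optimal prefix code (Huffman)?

Merge the two smallest weights repeatedly:
a(7) + f(21) → 28
28 + b(40) → 68
e(43) + d(44) → 87
68 + 87 → 155
c(104) + 155 → 259
The encoded length is the sum of every internal node's weight: 28 + 68 + 87 + 155 + 259 = 597 bits.

597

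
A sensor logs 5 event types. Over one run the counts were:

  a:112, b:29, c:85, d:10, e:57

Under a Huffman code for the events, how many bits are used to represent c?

2

Build the tree from the bottom:
d(10) + b(29) → 39
39 + e(57) → 96
c(85) + 96 → 181
a(112) + 181 → 293
The subtree containing c is merged 2 times, so code length = 2.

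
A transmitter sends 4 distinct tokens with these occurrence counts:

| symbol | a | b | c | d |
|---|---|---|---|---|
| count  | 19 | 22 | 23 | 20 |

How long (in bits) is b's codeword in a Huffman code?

Huffman merges, smallest pair first:
merge a(19) and d(20): 39
merge b(22) and c(23): 45
merge 39 and 45: 84
b sits 2 levels below the root, so its codeword is 2 bits.

2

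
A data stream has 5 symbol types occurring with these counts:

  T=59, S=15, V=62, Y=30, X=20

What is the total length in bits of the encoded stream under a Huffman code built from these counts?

407

Build the Huffman tree bottom-up:
S(15) + X(20) → 35
Y(30) + 35 → 65
T(59) + V(62) → 121
65 + 121 → 186
The encoded length is the sum of every internal node's weight: 35 + 65 + 121 + 186 = 407 bits.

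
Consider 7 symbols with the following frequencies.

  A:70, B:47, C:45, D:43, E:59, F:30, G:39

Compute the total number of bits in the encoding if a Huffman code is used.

Build the Huffman tree bottom-up:
combine F(30), G(39) → 69
combine D(43), C(45) → 88
combine B(47), E(59) → 106
combine 69, A(70) → 139
combine 88, 106 → 194
combine 139, 194 → 333
Total encoded bits = sum of merged weights = 69 + 88 + 106 + 139 + 194 + 333 = 929.

929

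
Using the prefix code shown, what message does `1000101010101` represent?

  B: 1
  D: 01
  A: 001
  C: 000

Read left to right; each codeword is recognised as soon as it completes (prefix code):
  1→B | 000→C | 1→B | 01→D | 01→D | 01→D | 01→D
Decoded message: BCBDDDD

BCBDDDD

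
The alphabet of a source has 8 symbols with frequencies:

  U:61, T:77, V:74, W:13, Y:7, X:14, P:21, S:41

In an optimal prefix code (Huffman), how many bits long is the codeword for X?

Huffman merges, smallest pair first:
combine Y(7), W(13) → 20
combine X(14), 20 → 34
combine P(21), 34 → 55
combine S(41), 55 → 96
combine U(61), V(74) → 135
combine T(77), 96 → 173
combine 135, 173 → 308
X's leaf is at depth 5, giving a 5-bit codeword.

5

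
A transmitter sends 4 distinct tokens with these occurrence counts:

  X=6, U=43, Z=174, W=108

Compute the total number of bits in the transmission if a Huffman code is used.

Greedily combine the two least-frequent nodes:
combine X(6), U(43) → 49
combine 49, W(108) → 157
combine 157, Z(174) → 331
The encoded length is the sum of every internal node's weight: 49 + 157 + 331 = 537 bits.

537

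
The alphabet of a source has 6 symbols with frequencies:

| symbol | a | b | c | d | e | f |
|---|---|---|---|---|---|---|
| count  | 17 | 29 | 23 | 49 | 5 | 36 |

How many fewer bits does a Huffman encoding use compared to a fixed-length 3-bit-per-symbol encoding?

92

Fixed-length: 3 bits × 159 symbols = 477 bits.
Huffman merges:
merge e(5) and a(17): 22
merge 22 and c(23): 45
merge b(29) and f(36): 65
merge 45 and d(49): 94
merge 65 and 94: 159
Huffman total = 22 + 45 + 65 + 94 + 159 = 385 bits.
Saving = 477 − 385 = 92 bits.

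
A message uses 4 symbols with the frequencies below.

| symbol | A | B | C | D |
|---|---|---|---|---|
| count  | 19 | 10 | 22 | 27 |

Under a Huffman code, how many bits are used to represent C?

Huffman merges, smallest pair first:
combine B(10), A(19) → 29
combine C(22), D(27) → 49
combine 29, 49 → 78
C's leaf is at depth 2, giving a 2-bit codeword.

2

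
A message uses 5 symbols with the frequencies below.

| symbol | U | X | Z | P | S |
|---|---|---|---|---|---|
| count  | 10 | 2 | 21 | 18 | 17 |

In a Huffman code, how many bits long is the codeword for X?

3

Repeatedly merge the two smallest:
merge X(2) and U(10): 12
merge 12 and S(17): 29
merge P(18) and Z(21): 39
merge 29 and 39: 68
X sits 3 levels below the root, so its codeword is 3 bits.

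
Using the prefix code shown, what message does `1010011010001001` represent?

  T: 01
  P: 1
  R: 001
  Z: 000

Read left to right; each codeword is recognised as soon as it completes (prefix code):
  1→P | 01→T | 001→R | 1→P | 01→T | 000→Z | 1→P | 001→R
Decoded message: PTRPTZPR

PTRPTZPR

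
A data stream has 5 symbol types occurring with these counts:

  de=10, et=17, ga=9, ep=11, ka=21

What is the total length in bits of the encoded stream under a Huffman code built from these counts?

Merge the two smallest weights repeatedly:
merge ga(9) and de(10): 19
merge ep(11) and et(17): 28
merge 19 and ka(21): 40
merge 28 and 40: 68
Each symbol's bit-cost is frequency × depth; summing gives 155 bits (equivalently 19 + 28 + 40 + 68).

155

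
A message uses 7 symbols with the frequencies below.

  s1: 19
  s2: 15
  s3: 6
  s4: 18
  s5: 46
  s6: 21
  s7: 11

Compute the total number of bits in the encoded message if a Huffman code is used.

358

Merge the two smallest weights repeatedly:
s3(6) + s7(11) → 17
s2(15) + 17 → 32
s4(18) + s1(19) → 37
s6(21) + 32 → 53
37 + s5(46) → 83
53 + 83 → 136
The encoded length is the sum of every internal node's weight: 17 + 32 + 37 + 53 + 83 + 136 = 358 bits.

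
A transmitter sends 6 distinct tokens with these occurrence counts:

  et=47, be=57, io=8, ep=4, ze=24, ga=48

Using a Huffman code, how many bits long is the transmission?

Merge the two smallest weights repeatedly:
combine ep(4), io(8) → 12
combine 12, ze(24) → 36
combine 36, et(47) → 83
combine ga(48), be(57) → 105
combine 83, 105 → 188
Total encoded bits = sum of merged weights = 12 + 36 + 83 + 105 + 188 = 424.

424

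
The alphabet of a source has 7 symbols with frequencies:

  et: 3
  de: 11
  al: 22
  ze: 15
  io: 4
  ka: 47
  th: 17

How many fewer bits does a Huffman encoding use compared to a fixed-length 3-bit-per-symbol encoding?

69

Fixed-length: 3 bits × 119 symbols = 357 bits.
Huffman merges:
merge et(3) and io(4): 7
merge 7 and de(11): 18
merge ze(15) and th(17): 32
merge 18 and al(22): 40
merge 32 and 40: 72
merge ka(47) and 72: 119
Huffman total = 7 + 18 + 32 + 40 + 72 + 119 = 288 bits.
Saving = 357 − 288 = 69 bits.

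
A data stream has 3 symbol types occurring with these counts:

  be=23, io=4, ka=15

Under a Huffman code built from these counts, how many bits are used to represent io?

Repeatedly merge the two smallest:
combine io(4), ka(15) → 19
combine 19, be(23) → 42
io's leaf is at depth 2, giving a 2-bit codeword.

2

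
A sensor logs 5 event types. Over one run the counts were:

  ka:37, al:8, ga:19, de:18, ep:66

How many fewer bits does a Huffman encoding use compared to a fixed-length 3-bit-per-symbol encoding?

Fixed-length: 3 bits × 148 symbols = 444 bits.
Huffman merges:
combine al(8), de(18) → 26
combine ga(19), 26 → 45
combine ka(37), 45 → 82
combine ep(66), 82 → 148
Huffman total = 26 + 45 + 82 + 148 = 301 bits.
Saving = 444 − 301 = 143 bits.

143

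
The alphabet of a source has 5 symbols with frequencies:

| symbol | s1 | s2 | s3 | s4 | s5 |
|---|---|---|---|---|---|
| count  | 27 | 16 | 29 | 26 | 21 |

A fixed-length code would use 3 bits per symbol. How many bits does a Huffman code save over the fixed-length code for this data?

82

Fixed-length: 3 bits × 119 symbols = 357 bits.
Huffman merges:
merge s2(16) and s5(21): 37
merge s4(26) and s1(27): 53
merge s3(29) and 37: 66
merge 53 and 66: 119
Huffman total = 37 + 53 + 66 + 119 = 275 bits.
Saving = 357 − 275 = 82 bits.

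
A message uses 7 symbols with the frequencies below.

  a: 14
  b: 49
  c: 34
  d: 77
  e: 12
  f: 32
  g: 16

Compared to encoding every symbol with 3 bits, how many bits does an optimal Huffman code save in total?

Fixed-length: 3 bits × 234 symbols = 702 bits.
Huffman merges:
combine e(12), a(14) → 26
combine g(16), 26 → 42
combine f(32), c(34) → 66
combine 42, b(49) → 91
combine 66, d(77) → 143
combine 91, 143 → 234
Huffman total = 26 + 42 + 66 + 91 + 143 + 234 = 602 bits.
Saving = 702 − 602 = 100 bits.

100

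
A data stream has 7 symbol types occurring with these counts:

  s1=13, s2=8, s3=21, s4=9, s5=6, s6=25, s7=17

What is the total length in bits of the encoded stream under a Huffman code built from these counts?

Greedily combine the two least-frequent nodes:
combine s5(6), s2(8) → 14
combine s4(9), s1(13) → 22
combine 14, s7(17) → 31
combine s3(21), 22 → 43
combine s6(25), 31 → 56
combine 43, 56 → 99
Total encoded bits = sum of merged weights = 14 + 22 + 31 + 43 + 56 + 99 = 265.

265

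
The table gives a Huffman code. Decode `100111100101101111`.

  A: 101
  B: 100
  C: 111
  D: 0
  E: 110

BCBAAC

Read left to right; each codeword is recognised as soon as it completes (prefix code):
  100→B | 111→C | 100→B | 101→A | 101→A | 111→C
Decoded message: BCBAAC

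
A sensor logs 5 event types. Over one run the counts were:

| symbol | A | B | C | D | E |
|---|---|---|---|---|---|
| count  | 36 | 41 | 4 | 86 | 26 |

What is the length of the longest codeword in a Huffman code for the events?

Merge the two lowest-weight nodes at each step:
C(4) + E(26) → 30
30 + A(36) → 66
B(41) + 66 → 107
D(86) + 107 → 193
Maximum depth reached is 4.

4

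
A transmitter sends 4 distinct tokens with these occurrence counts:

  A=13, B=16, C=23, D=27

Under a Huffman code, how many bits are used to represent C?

Build the tree from the bottom:
A(13) + B(16) → 29
C(23) + D(27) → 50
29 + 50 → 79
C sits 2 levels below the root, so its codeword is 2 bits.

2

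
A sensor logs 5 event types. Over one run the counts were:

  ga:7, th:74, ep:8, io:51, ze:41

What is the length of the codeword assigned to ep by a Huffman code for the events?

Repeatedly merge the two smallest:
combine ga(7), ep(8) → 15
combine 15, ze(41) → 56
combine io(51), 56 → 107
combine th(74), 107 → 181
The subtree containing ep is merged 4 times, so code length = 4.

4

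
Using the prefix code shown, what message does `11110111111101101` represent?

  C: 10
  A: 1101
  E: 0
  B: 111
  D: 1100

BCBBCA

Read left to right; each codeword is recognised as soon as it completes (prefix code):
  111→B | 10→C | 111→B | 111→B | 10→C | 1101→A
Decoded message: BCBBCA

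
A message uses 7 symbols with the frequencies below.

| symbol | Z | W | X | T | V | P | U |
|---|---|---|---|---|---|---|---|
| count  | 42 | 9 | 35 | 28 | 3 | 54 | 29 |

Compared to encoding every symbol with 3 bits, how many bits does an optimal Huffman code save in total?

Fixed-length: 3 bits × 200 symbols = 600 bits.
Huffman merges:
combine V(3), W(9) → 12
combine 12, T(28) → 40
combine U(29), X(35) → 64
combine 40, Z(42) → 82
combine P(54), 64 → 118
combine 82, 118 → 200
Huffman total = 12 + 40 + 64 + 82 + 118 + 200 = 516 bits.
Saving = 600 − 516 = 84 bits.

84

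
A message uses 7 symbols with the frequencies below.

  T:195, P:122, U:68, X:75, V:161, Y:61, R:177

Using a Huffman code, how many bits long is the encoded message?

Build the Huffman tree bottom-up:
combine Y(61), U(68) → 129
combine X(75), P(122) → 197
combine 129, V(161) → 290
combine R(177), T(195) → 372
combine 197, 290 → 487
combine 372, 487 → 859
Total encoded bits = sum of merged weights = 129 + 197 + 290 + 372 + 487 + 859 = 2334.

2334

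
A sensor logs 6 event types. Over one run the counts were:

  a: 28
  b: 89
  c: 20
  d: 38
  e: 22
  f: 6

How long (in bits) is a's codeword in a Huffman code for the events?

Build the tree from the bottom:
combine f(6), c(20) → 26
combine e(22), 26 → 48
combine a(28), d(38) → 66
combine 48, 66 → 114
combine b(89), 114 → 203
a's leaf is at depth 3, giving a 3-bit codeword.

3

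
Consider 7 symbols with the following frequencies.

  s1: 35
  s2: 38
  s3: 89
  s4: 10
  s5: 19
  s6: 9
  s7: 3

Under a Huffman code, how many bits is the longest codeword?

5

Merge the two lowest-weight nodes at each step:
s7(3) + s6(9) → 12
s4(10) + 12 → 22
s5(19) + 22 → 41
s1(35) + s2(38) → 73
41 + 73 → 114
s3(89) + 114 → 203
The rarest symbols sit at the bottom; the longest codeword is 5 bits.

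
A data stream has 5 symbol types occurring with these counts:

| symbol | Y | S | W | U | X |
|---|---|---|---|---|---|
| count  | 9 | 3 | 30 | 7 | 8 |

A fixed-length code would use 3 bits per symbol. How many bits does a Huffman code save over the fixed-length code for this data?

60

Fixed-length: 3 bits × 57 symbols = 171 bits.
Huffman merges:
merge S(3) and U(7): 10
merge X(8) and Y(9): 17
merge 10 and 17: 27
merge 27 and W(30): 57
Huffman total = 10 + 17 + 27 + 57 = 111 bits.
Saving = 171 − 111 = 60 bits.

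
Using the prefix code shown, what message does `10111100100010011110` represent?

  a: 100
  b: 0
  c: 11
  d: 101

Read left to right; each codeword is recognised as soon as it completes (prefix code):
  101→d | 11→c | 100→a | 100→a | 0→b | 100→a | 11→c | 11→c | 0→b
Decoded message: dcaabaccb

dcaabaccb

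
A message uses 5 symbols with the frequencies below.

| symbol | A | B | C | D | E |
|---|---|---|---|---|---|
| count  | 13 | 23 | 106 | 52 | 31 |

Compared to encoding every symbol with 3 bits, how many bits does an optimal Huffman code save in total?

228

Fixed-length: 3 bits × 225 symbols = 675 bits.
Huffman merges:
merge A(13) and B(23): 36
merge E(31) and 36: 67
merge D(52) and 67: 119
merge C(106) and 119: 225
Huffman total = 36 + 67 + 119 + 225 = 447 bits.
Saving = 675 − 447 = 228 bits.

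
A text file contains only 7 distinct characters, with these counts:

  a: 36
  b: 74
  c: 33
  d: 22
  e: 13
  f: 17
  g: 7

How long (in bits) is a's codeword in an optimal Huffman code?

3

Build the tree from the bottom:
merge g(7) and e(13): 20
merge f(17) and 20: 37
merge d(22) and c(33): 55
merge a(36) and 37: 73
merge 55 and 73: 128
merge b(74) and 128: 202
a's leaf is at depth 3, giving a 3-bit codeword.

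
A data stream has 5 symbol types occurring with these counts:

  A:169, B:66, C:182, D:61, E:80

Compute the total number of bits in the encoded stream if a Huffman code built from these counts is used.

1243

Build the Huffman tree bottom-up:
combine D(61), B(66) → 127
combine E(80), 127 → 207
combine A(169), C(182) → 351
combine 207, 351 → 558
Total encoded bits = sum of merged weights = 127 + 207 + 351 + 558 = 1243.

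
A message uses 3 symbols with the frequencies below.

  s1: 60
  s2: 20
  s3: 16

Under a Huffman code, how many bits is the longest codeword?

Merge the two lowest-weight nodes at each step:
s3(16) + s2(20) → 36
36 + s1(60) → 96
The rarest symbols sit at the bottom; the longest codeword is 2 bits.

2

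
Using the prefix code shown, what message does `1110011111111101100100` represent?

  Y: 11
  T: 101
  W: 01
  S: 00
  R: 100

YRYYYYTRR

Read left to right; each codeword is recognised as soon as it completes (prefix code):
  11→Y | 100→R | 11→Y | 11→Y | 11→Y | 11→Y | 101→T | 100→R | 100→R
Decoded message: YRYYYYTRR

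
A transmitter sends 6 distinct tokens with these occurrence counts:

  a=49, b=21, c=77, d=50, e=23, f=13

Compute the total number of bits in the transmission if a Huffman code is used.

557

Greedily combine the two least-frequent nodes:
merge f(13) and b(21): 34
merge e(23) and 34: 57
merge a(49) and d(50): 99
merge 57 and c(77): 134
merge 99 and 134: 233
Total encoded bits = sum of merged weights = 34 + 57 + 99 + 134 + 233 = 557.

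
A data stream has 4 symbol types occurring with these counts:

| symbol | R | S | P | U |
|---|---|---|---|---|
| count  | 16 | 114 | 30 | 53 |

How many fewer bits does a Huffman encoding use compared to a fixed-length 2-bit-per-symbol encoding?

68

Fixed-length: 2 bits × 213 symbols = 426 bits.
Huffman merges:
R(16) + P(30) → 46
46 + U(53) → 99
99 + S(114) → 213
Huffman total = 46 + 99 + 213 = 358 bits.
Saving = 426 − 358 = 68 bits.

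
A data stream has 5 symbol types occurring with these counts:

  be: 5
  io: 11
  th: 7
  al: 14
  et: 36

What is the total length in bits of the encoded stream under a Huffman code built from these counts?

145

Build the Huffman tree bottom-up:
merge be(5) and th(7): 12
merge io(11) and 12: 23
merge al(14) and 23: 37
merge et(36) and 37: 73
Total encoded bits = sum of merged weights = 12 + 23 + 37 + 73 = 145.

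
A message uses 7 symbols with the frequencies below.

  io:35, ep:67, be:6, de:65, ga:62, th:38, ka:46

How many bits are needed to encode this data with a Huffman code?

866

Greedily combine the two least-frequent nodes:
merge be(6) and io(35): 41
merge th(38) and 41: 79
merge ka(46) and ga(62): 108
merge de(65) and ep(67): 132
merge 79 and 108: 187
merge 132 and 187: 319
Total encoded bits = sum of merged weights = 41 + 79 + 108 + 132 + 187 + 319 = 866.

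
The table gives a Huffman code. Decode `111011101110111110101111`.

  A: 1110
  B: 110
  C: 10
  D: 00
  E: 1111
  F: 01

AAAECCE

Read left to right; each codeword is recognised as soon as it completes (prefix code):
  1110→A | 1110→A | 1110→A | 1111→E | 10→C | 10→C | 1111→E
Decoded message: AAAECCE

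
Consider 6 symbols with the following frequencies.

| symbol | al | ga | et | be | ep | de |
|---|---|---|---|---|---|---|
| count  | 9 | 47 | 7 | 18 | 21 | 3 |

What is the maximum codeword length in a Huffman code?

Merge the two lowest-weight nodes at each step:
de(3) + et(7) → 10
al(9) + 10 → 19
be(18) + 19 → 37
ep(21) + 37 → 58
ga(47) + 58 → 105
Maximum depth reached is 5.

5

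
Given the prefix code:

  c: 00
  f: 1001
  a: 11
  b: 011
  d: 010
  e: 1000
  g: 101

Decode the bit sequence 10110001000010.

geed

Read left to right; each codeword is recognised as soon as it completes (prefix code):
  101→g | 1000→e | 1000→e | 010→d
Decoded message: geed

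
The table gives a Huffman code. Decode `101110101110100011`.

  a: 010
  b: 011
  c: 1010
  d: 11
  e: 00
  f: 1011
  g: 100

Read left to right; each codeword is recognised as soon as it completes (prefix code):
  1011→f | 1010→c | 11→d | 1010→c | 00→e | 11→d
Decoded message: fcdced

fcdced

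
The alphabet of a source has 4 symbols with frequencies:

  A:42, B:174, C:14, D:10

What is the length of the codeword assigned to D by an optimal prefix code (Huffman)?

Build the tree from the bottom:
merge D(10) and C(14): 24
merge 24 and A(42): 66
merge 66 and B(174): 240
The subtree containing D is merged 3 times, so code length = 3.

3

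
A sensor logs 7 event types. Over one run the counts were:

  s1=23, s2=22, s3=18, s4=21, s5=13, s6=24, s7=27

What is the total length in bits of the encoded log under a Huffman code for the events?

417

Merge the two smallest weights repeatedly:
combine s5(13), s3(18) → 31
combine s4(21), s2(22) → 43
combine s1(23), s6(24) → 47
combine s7(27), 31 → 58
combine 43, 47 → 90
combine 58, 90 → 148
The encoded length is the sum of every internal node's weight: 31 + 43 + 47 + 58 + 90 + 148 = 417 bits.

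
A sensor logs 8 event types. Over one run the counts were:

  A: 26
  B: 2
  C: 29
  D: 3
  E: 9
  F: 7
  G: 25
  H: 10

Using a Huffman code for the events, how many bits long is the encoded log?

Build the Huffman tree bottom-up:
B(2) + D(3) → 5
5 + F(7) → 12
E(9) + H(10) → 19
12 + 19 → 31
G(25) + A(26) → 51
C(29) + 31 → 60
51 + 60 → 111
Total encoded bits = sum of merged weights = 5 + 12 + 19 + 31 + 51 + 60 + 111 = 289.

289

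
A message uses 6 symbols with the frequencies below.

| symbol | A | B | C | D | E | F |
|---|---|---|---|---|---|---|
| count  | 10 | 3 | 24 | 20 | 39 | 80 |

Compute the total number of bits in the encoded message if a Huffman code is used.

375

Build the Huffman tree bottom-up:
B(3) + A(10) → 13
13 + D(20) → 33
C(24) + 33 → 57
E(39) + 57 → 96
F(80) + 96 → 176
The encoded length is the sum of every internal node's weight: 13 + 33 + 57 + 96 + 176 = 375 bits.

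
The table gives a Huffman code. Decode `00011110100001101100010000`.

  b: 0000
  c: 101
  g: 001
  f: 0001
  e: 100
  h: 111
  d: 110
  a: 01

Read left to right; each codeword is recognised as soon as it completes (prefix code):
  0001→f | 111→h | 01→a | 0000→b | 110→d | 110→d | 001→g | 0000→b
Decoded message: fhabddgb

fhabddgb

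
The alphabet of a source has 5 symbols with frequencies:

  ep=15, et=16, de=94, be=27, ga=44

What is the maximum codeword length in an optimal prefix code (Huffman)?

Merge the two lowest-weight nodes at each step:
combine ep(15), et(16) → 31
combine be(27), 31 → 58
combine ga(44), 58 → 102
combine de(94), 102 → 196
Maximum depth reached is 4.

4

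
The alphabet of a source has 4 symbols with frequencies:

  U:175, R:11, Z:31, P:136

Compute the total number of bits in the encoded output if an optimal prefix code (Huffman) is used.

Merge the two smallest weights repeatedly:
combine R(11), Z(31) → 42
combine 42, P(136) → 178
combine U(175), 178 → 353
Total encoded bits = sum of merged weights = 42 + 178 + 353 = 573.

573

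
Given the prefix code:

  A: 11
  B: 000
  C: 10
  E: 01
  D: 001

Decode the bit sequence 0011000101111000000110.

Read left to right; each codeword is recognised as soon as it completes (prefix code):
  001→D | 10→C | 001→D | 01→E | 11→A | 10→C | 000→B | 001→D | 10→C
Decoded message: DCDEACBDC

DCDEACBDC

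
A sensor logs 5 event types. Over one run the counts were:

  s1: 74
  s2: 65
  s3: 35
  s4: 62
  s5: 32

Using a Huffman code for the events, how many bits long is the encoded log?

603

Build the Huffman tree bottom-up:
s5(32) + s3(35) → 67
s4(62) + s2(65) → 127
67 + s1(74) → 141
127 + 141 → 268
Total encoded bits = sum of merged weights = 67 + 127 + 141 + 268 = 603.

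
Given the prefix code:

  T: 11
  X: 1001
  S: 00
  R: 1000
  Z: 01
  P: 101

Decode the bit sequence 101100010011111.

PRXTT

Read left to right; each codeword is recognised as soon as it completes (prefix code):
  101→P | 1000→R | 1001→X | 11→T | 11→T
Decoded message: PRXTT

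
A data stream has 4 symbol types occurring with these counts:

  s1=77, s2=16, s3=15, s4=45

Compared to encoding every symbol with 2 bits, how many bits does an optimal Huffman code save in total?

Fixed-length: 2 bits × 153 symbols = 306 bits.
Huffman merges:
s3(15) + s2(16) → 31
31 + s4(45) → 76
76 + s1(77) → 153
Huffman total = 31 + 76 + 153 = 260 bits.
Saving = 306 − 260 = 46 bits.

46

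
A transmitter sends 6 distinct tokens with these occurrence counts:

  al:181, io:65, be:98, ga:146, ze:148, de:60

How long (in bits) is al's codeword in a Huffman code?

2

Repeatedly merge the two smallest:
merge de(60) and io(65): 125
merge be(98) and 125: 223
merge ga(146) and ze(148): 294
merge al(181) and 223: 404
merge 294 and 404: 698
al's leaf is at depth 2, giving a 2-bit codeword.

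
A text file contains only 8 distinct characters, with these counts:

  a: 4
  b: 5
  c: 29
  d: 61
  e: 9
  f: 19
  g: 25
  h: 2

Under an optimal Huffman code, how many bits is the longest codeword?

Merge the two lowest-weight nodes at each step:
merge h(2) and a(4): 6
merge b(5) and 6: 11
merge e(9) and 11: 20
merge f(19) and 20: 39
merge g(25) and c(29): 54
merge 39 and 54: 93
merge d(61) and 93: 154
The first pair merged (h, a) ends up deepest, at depth 6.

6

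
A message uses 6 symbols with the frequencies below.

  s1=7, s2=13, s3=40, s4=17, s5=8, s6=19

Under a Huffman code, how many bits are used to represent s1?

Huffman merges, smallest pair first:
merge s1(7) and s5(8): 15
merge s2(13) and 15: 28
merge s4(17) and s6(19): 36
merge 28 and 36: 64
merge s3(40) and 64: 104
s1's leaf is at depth 4, giving a 4-bit codeword.

4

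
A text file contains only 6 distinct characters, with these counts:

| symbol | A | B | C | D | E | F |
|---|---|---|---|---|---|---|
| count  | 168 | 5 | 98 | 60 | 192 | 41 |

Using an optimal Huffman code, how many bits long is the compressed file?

1280

Greedily combine the two least-frequent nodes:
B(5) + F(41) → 46
46 + D(60) → 106
C(98) + 106 → 204
A(168) + E(192) → 360
204 + 360 → 564
The encoded length is the sum of every internal node's weight: 46 + 106 + 204 + 360 + 564 = 1280 bits.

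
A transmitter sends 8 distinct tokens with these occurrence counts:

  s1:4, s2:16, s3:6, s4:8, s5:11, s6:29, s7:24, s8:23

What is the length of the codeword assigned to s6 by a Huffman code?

Repeatedly merge the two smallest:
combine s1(4), s3(6) → 10
combine s4(8), 10 → 18
combine s5(11), s2(16) → 27
combine 18, s8(23) → 41
combine s7(24), 27 → 51
combine s6(29), 41 → 70
combine 51, 70 → 121
s6's leaf is at depth 2, giving a 2-bit codeword.

2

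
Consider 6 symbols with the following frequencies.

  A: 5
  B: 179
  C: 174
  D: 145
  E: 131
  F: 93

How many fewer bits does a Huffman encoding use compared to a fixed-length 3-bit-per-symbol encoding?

Fixed-length: 3 bits × 727 symbols = 2181 bits.
Huffman merges:
combine A(5), F(93) → 98
combine 98, E(131) → 229
combine D(145), C(174) → 319
combine B(179), 229 → 408
combine 319, 408 → 727
Huffman total = 98 + 229 + 319 + 408 + 727 = 1781 bits.
Saving = 2181 − 1781 = 400 bits.

400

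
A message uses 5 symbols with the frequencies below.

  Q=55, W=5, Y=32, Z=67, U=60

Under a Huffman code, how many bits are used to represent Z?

Huffman merges, smallest pair first:
combine W(5), Y(32) → 37
combine 37, Q(55) → 92
combine U(60), Z(67) → 127
combine 92, 127 → 219
Z sits 2 levels below the root, so its codeword is 2 bits.

2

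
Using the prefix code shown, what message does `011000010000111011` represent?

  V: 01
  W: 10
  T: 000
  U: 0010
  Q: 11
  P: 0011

VWTWTQWQ

Read left to right; each codeword is recognised as soon as it completes (prefix code):
  01→V | 10→W | 000→T | 10→W | 000→T | 11→Q | 10→W | 11→Q
Decoded message: VWTWTQWQ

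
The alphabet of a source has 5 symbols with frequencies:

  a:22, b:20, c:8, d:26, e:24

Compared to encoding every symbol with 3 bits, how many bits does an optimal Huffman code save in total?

Fixed-length: 3 bits × 100 symbols = 300 bits.
Huffman merges:
c(8) + b(20) → 28
a(22) + e(24) → 46
d(26) + 28 → 54
46 + 54 → 100
Huffman total = 28 + 46 + 54 + 100 = 228 bits.
Saving = 300 − 228 = 72 bits.

72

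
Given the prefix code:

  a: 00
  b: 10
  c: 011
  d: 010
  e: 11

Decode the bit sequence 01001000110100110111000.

ddaedccba

Read left to right; each codeword is recognised as soon as it completes (prefix code):
  010→d | 010→d | 00→a | 11→e | 010→d | 011→c | 011→c | 10→b | 00→a
Decoded message: ddaedccba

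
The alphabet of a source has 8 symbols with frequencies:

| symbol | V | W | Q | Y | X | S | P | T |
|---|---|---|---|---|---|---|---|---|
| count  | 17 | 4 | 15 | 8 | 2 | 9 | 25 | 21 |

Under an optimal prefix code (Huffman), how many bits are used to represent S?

3

Build the tree from the bottom:
combine X(2), W(4) → 6
combine 6, Y(8) → 14
combine S(9), 14 → 23
combine Q(15), V(17) → 32
combine T(21), 23 → 44
combine P(25), 32 → 57
combine 44, 57 → 101
S sits 3 levels below the root, so its codeword is 3 bits.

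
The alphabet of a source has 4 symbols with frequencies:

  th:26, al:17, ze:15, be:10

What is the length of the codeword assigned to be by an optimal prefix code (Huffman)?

Repeatedly merge the two smallest:
be(10) + ze(15) → 25
al(17) + 25 → 42
th(26) + 42 → 68
be's leaf is at depth 3, giving a 3-bit codeword.

3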